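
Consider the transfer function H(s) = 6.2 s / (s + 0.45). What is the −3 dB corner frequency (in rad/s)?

0.45 rad/s

For a single-pole high-pass, the −3 dB point is at the pole: ω = 0.45 rad/s.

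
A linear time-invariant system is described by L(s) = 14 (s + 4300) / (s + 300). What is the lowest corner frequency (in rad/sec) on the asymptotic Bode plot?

Break frequencies occur at each pole and zero magnitude: 300 rad/sec, 4300 rad/sec.
The lowest is 300 rad/sec.

300 rad/sec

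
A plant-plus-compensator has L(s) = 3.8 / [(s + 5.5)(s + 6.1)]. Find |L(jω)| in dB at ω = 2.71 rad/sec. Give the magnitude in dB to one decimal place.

-20.6 dB

|j2.71 + 5.5| = √(2.71² + 5.5²) = 6.131
|j2.71 + 6.1| = √(2.71² + 6.1²) = 6.675
|L(j2.71)| = 3.8 / (6.131 × 6.675) = 0.09285
20 log₁₀(0.09285) = -20.64 dB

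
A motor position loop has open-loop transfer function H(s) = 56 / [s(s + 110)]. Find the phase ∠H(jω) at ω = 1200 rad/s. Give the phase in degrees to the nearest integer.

-175°

∠(j1200 + 110) = arctan(1200/110) = 84.76°
∠(j1200) = 90.00°
∠H(j1200) = − (84.76° + 90.00°) = -174.76°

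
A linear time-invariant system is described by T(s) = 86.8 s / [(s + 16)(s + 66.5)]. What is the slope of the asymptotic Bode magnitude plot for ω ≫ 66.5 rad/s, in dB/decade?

-20 dB/decade

With 1 zero and 2 poles, the high-frequency asymptotic slope is 20 × (1 − 2) = -20 dB/decade.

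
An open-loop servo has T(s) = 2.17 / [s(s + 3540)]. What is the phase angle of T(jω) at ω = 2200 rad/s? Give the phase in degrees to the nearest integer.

-122°

∠(j2200 + 3540) = arctan(2200/3540) = 31.86°
∠(j2200) = 90.00°
∠T(j2200) = − (31.86° + 90.00°) = -121.86°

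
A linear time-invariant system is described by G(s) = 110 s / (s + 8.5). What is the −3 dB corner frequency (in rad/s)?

8.5 rad/s

For a single-pole high-pass, the −3 dB point is at the pole: ω = 8.5 rad/s.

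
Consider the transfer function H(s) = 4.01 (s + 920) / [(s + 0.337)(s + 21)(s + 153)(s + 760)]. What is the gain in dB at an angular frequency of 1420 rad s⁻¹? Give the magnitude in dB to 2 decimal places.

-176.70 dB

|j1420 + 920| = √(1420² + 920²) = 1692
|j1420 + 0.337| = √(1420² + 0.337²) = 1420
|j1420 + 21| = √(1420² + 21²) = 1420
|j1420 + 153| = √(1420² + 153²) = 1428
|j1420 + 760| = √(1420² + 760²) = 1611
|H(j1420)| = 4.01 × 1692 / (1420 × 1420 × 1428 × 1611) = 1.4626e-09
20 log₁₀(1.4626e-09) = -176.697 dB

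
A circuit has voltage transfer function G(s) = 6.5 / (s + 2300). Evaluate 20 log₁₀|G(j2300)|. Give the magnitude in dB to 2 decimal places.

-53.99 dB

|j2300 + 2300| = √(2300² + 2300²) = 3253
|G(j2300)| = 6.5 / 3253 = 0.0019983
20 log₁₀(0.0019983) = -53.987 dB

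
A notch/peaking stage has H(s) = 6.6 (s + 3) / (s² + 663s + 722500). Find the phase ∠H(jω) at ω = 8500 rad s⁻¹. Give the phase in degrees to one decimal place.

∠(j8500 + 3) = arctan(8500/3) = 89.98°
∠[(j8500)² + 663(j8500) + 722500] = ∠[-7.1528e+07 + j5.6355e+06] = 175.50°
∠H(j8500) = 89.98° − 175.50° = -85.52°

-85.5°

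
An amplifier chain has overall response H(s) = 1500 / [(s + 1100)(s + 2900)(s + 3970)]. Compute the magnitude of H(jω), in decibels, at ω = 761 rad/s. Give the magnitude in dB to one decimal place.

|j761 + 1100| = √(761² + 1100²) = 1338
|j761 + 2900| = √(761² + 2900²) = 2998
|j761 + 3970| = √(761² + 3970²) = 4042
|H(j761)| = 1500 / (1338 × 2998 × 4042) = 9.2531e-08
20 log₁₀(9.2531e-08) = -140.67 dB

-140.7 dB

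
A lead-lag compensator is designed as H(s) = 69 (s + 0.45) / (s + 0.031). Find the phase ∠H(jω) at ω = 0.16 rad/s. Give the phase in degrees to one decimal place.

-59.5°

∠(j0.16 + 0.45) = arctan(0.16/0.45) = 19.57°
∠(j0.16 + 0.031) = arctan(0.16/0.031) = 79.03°
∠H(j0.16) = 19.57° − 79.03° = -59.46°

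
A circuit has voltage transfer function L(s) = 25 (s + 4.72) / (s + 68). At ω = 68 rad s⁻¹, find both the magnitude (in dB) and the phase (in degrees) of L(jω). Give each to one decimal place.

|L| = 25.0 dB, ∠L = 41.0°

|j68 + 4.72| = √(68² + 4.72²) = 68.16
|j68 + 68| = √(68² + 68²) = 96.17
|L(j68)| = 25 × 68.16 / 96.17 = 17.72
20 log₁₀(17.72) = 24.97 dB
∠(j68 + 4.72) = arctan(68/4.72) = 86.03°
∠(j68 + 68) = arctan(68/68) = 45.00°
∠L(j68) = 86.03° − 45.00° = 41.03°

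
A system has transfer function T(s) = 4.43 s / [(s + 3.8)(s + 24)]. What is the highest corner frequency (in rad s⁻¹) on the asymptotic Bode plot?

Break frequencies occur at each pole and zero magnitude: 3.8 rad s⁻¹, 24 rad s⁻¹.
The highest is 24 rad s⁻¹.

24 rad s⁻¹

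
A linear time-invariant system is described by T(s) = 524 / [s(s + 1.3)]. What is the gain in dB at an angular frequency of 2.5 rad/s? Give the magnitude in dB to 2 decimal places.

37.43 dB

|j2.5 + 1.3| = √(2.5² + 1.3²) = 2.818
|j2.5| = 2.5
|T(j2.5)| = 524 / (2.818 × 2.5) = 74.384
20 log₁₀(74.384) = 37.430 dB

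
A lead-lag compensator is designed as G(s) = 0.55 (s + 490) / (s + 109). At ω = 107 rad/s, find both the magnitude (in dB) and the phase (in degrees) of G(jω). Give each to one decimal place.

|j107 + 490| = √(107² + 490²) = 501.5
|j107 + 109| = √(107² + 109²) = 152.7
|G(j107)| = 0.55 × 501.5 / 152.7 = 1.806
20 log₁₀(1.806) = 5.13 dB
∠(j107 + 490) = arctan(107/490) = 12.32°
∠(j107 + 109) = arctan(107/109) = 44.47°
∠G(j107) = 12.32° − 44.47° = -32.15°

|G| = 5.1 dB, ∠G = -32.2°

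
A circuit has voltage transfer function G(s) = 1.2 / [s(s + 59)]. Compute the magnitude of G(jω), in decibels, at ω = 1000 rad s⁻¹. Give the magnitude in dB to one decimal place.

|j1000 + 59| = √(1000² + 59²) = 1002
|j1000| = 1000
|G(j1000)| = 1.2 / (1002 × 1000) = 1.1979e-06
20 log₁₀(1.1979e-06) = -118.43 dB

-118.4 dB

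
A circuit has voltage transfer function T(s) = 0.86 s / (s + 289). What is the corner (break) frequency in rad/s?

289 rad/s

The single real pole at s = −289 gives a corner at ω = 289 rad/s.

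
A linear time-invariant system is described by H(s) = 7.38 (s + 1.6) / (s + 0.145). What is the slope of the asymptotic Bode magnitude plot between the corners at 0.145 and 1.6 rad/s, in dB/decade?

-20 dB/decade

In this band the factors already past their corner are: pole at 0.145; net slope = -20 dB/decade.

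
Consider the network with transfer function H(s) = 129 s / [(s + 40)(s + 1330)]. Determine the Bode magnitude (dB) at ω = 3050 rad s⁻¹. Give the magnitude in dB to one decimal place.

|j3050| = 3050
|j3050 + 40| = √(3050² + 40²) = 3050
|j3050 + 1330| = √(3050² + 1330²) = 3327
|H(j3050)| = 129 × 3050 / (3050 × 3327) = 0.038766
20 log₁₀(0.038766) = -28.23 dB

-28.2 dB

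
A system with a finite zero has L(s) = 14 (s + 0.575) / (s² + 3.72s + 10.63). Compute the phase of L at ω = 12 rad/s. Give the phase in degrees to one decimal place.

-74.2°

∠(j12 + 0.575) = arctan(12/0.575) = 87.26°
∠[(j12)² + 3.72(j12) + 10.63] = ∠[-133.37 + j44.64] = 161.49°
∠L(j12) = 87.26° − 161.49° = -74.24°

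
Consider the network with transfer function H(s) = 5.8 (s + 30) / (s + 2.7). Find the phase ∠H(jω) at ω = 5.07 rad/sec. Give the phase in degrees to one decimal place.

-52.4°

∠(j5.07 + 30) = arctan(5.07/30) = 9.59°
∠(j5.07 + 2.7) = arctan(5.07/2.7) = 61.96°
∠H(j5.07) = 9.59° − 61.96° = -52.37°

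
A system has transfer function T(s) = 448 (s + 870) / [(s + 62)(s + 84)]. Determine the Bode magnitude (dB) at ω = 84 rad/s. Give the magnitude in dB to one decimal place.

30.0 dB

|j84 + 870| = √(84² + 870²) = 874
|j84 + 62| = √(84² + 62²) = 104.4
|j84 + 84| = √(84² + 84²) = 118.8
|T(j84)| = 448 × 874 / (104.4 × 118.8) = 31.572
20 log₁₀(31.572) = 29.99 dB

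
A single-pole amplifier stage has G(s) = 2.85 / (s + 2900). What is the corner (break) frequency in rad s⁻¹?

The single real pole at s = −2900 gives a corner at ω = 2900 rad s⁻¹.

2900 rad s⁻¹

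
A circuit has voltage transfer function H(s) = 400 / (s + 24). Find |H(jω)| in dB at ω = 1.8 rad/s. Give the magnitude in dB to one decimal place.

|j1.8 + 24| = √(1.8² + 24²) = 24.07
|H(j1.8)| = 400 / 24.07 = 16.62
20 log₁₀(16.62) = 24.41 dB

24.4 dB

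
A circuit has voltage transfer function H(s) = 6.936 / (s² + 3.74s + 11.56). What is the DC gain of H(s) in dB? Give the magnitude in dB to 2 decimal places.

H(0) = 6.936 / 11.56 = 0.6
20 log₁₀(0.6) = -4.437 dB

-4.44 dB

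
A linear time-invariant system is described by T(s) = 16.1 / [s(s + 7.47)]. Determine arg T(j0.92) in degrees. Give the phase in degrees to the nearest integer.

∠(j0.92 + 7.47) = arctan(0.92/7.47) = 7.02°
∠(j0.92) = 90.00°
∠T(j0.92) = − (7.02° + 90.00°) = -97.02°

-97°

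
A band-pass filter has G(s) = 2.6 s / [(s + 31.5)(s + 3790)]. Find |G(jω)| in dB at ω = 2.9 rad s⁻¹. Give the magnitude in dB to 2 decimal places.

-84.03 dB

|j2.9| = 2.9
|j2.9 + 31.5| = √(2.9² + 31.5²) = 31.63
|j2.9 + 3790| = √(2.9² + 3790²) = 3790
|G(j2.9)| = 2.6 × 2.9 / (31.63 × 3790) = 6.2891e-05
20 log₁₀(6.2891e-05) = -84.028 dB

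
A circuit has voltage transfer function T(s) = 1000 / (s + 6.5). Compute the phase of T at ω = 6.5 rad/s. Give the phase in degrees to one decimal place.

∠(j6.5 + 6.5) = arctan(6.5/6.5) = 45.00°
∠T(j6.5) = −45.00° = -45.00°

-45.0°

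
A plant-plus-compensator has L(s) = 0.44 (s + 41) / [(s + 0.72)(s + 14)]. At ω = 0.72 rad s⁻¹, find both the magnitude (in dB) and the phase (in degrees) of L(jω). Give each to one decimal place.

|L| = 2.0 dB, ∠L = -46.9°

|j0.72 + 41| = √(0.72² + 41²) = 41.01
|j0.72 + 0.72| = √(0.72² + 0.72²) = 1.018
|j0.72 + 14| = √(0.72² + 14²) = 14.02
|L(j0.72)| = 0.44 × 41.01 / (1.018 × 14.02) = 1.264
20 log₁₀(1.264) = 2.04 dB
∠(j0.72 + 41) = arctan(0.72/41) = 1.01°
∠(j0.72 + 0.72) = arctan(0.72/0.72) = 45.00°
∠(j0.72 + 14) = arctan(0.72/14) = 2.94°
∠L(j0.72) = 1.01° − (45.00° + 2.94°) = -46.94°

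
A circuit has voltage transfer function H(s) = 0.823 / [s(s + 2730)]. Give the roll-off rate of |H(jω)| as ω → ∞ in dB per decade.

-40 dB/decade

With 0 zeros and 2 poles, the high-frequency asymptotic slope is 20 × (0 − 2) = -40 dB/decade.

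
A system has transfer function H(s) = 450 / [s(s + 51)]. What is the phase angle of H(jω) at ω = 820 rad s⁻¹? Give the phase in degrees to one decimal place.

∠(j820 + 51) = arctan(820/51) = 86.44°
∠(j820) = 90.00°
∠H(j820) = − (86.44° + 90.00°) = -176.44°

-176.4°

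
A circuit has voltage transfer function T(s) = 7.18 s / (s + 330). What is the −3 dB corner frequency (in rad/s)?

For a single-pole high-pass, the −3 dB point is at the pole: ω = 330 rad/s.

330 rad/s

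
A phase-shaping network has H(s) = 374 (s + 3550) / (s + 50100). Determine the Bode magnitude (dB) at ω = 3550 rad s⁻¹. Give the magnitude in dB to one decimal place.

|j3550 + 3550| = √(3550² + 3550²) = 5020
|j3550 + 50100| = √(3550² + 50100²) = 5.023e+04
|H(j3550)| = 374 × 5020 / 5.023e+04 = 37.384
20 log₁₀(37.384) = 31.45 dB

31.5 dB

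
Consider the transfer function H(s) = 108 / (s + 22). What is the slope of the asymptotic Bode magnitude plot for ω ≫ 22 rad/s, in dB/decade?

-20 dB/decade

With 0 zeros and 1 pole, the high-frequency asymptotic slope is 20 × (0 − 1) = -20 dB/decade.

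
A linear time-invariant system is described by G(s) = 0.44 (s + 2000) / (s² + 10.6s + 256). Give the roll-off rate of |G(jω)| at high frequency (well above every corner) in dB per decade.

-20 dB/decade

With 1 zero and 2 poles, the high-frequency asymptotic slope is 20 × (1 − 2) = -20 dB/decade.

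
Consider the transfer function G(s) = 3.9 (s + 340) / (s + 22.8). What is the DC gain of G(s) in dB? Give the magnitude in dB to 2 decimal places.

35.29 dB

G(0) = 3.9 × 340 / 22.8 = 58.158
20 log₁₀(58.158) = 35.292 dB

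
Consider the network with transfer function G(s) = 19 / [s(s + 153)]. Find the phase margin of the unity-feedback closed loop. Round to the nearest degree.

Gain crossover: |G(jω)| = 1 at ω ≈ 0.124 rad/sec.
∠G(j0.124) = −90° − arctan(0.124/153) ≈ -90.05°
PM = 180° + (-90.05°) = 89.95°

90°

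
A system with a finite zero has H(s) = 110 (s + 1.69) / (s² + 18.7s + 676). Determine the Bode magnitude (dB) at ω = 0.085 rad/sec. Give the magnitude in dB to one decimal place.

-11.2 dB

|j0.085 + 1.69| = √(0.085² + 1.69²) = 1.692
|(j0.085)² + 18.7(j0.085) + 676| = |675.99 + j1.5895| = 676
|H(j0.085)| = 110 × 1.692 / 676 = 0.27535
20 log₁₀(0.27535) = -11.20 dB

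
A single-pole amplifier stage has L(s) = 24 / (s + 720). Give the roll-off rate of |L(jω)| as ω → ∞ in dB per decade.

-20 dB/decade

With 0 zeros and 1 pole, the high-frequency asymptotic slope is 20 × (0 − 1) = -20 dB/decade.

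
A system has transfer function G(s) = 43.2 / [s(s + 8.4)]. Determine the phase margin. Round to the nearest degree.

Gain crossover: |G(jω)| = 1 at ω ≈ 4.53 rad/sec.
∠G(j4.53) = −90° − arctan(4.53/8.4) ≈ -118.32°
PM = 180° + (-118.32°) = 61.68°

62°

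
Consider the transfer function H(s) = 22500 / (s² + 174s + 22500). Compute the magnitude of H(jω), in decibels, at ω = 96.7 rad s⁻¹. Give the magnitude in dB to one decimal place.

0.5 dB

|(j96.7)² + 174(j96.7) + 22500| = |13149 + j16826| = 2.135e+04
|H(j96.7)| = 22500 / 2.135e+04 = 1.0537
20 log₁₀(1.0537) = 0.45 dB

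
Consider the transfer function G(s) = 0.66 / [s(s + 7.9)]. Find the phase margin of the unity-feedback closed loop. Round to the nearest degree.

Gain crossover: |G(jω)| = 1 at ω ≈ 0.0835 rad s⁻¹.
∠G(j0.0835) = −90° − arctan(0.0835/7.9) ≈ -90.61°
PM = 180° + (-90.61°) = 89.39°

89°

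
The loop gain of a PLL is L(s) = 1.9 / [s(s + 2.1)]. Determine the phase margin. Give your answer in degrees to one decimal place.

68.2 deg

Gain crossover: |L(jω)| = 1 at ω ≈ 0.84 rad/s.
∠L(j0.84) = −90° − arctan(0.84/2.1) ≈ -111.80°
PM = 180° + (-111.80°) = 68.20°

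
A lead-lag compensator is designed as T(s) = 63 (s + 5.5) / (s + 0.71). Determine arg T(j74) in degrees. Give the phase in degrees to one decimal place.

-3.7°

∠(j74 + 5.5) = arctan(74/5.5) = 85.75°
∠(j74 + 0.71) = arctan(74/0.71) = 89.45°
∠T(j74) = 85.75° − 89.45° = -3.70°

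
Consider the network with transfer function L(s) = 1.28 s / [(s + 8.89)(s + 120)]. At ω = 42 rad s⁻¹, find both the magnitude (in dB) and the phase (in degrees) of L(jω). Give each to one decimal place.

|j42| = 42
|j42 + 8.89| = √(42² + 8.89²) = 42.93
|j42 + 120| = √(42² + 120²) = 127.1
|L(j42)| = 1.28 × 42 / (42.93 × 127.1) = 0.0098496
20 log₁₀(0.0098496) = -40.13 dB
∠(j42) = 90.00°
∠(j42 + 8.89) = arctan(42/8.89) = 78.05°
∠(j42 + 120) = arctan(42/120) = 19.29°
∠L(j42) = 90.00° − (78.05° + 19.29°) = -7.34°

|L| = -40.1 dB, ∠L = -7.3 deg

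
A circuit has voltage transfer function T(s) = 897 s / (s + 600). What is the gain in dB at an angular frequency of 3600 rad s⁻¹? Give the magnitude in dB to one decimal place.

|j3600| = 3600
|j3600 + 600| = √(3600² + 600²) = 3650
|T(j3600)| = 897 × 3600 / 3650 = 884.8
20 log₁₀(884.8) = 58.94 dB

58.9 dB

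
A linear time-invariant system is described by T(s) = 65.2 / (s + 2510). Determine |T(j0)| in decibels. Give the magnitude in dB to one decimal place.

-31.7 dB

T(0) = 65.2 / 2510 = 0.025976
20 log₁₀(0.025976) = -31.71 dB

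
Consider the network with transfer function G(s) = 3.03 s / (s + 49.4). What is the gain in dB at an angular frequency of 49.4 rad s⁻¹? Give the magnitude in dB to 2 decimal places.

|j49.4| = 49.4
|j49.4 + 49.4| = √(49.4² + 49.4²) = 69.86
|G(j49.4)| = 3.03 × 49.4 / 69.86 = 2.1425
20 log₁₀(2.1425) = 6.619 dB

6.62 dB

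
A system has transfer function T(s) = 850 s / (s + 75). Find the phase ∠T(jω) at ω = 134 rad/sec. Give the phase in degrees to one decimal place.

∠(j134) = 90.00°
∠(j134 + 75) = arctan(134/75) = 60.76°
∠T(j134) = 90.00° − 60.76° = 29.24°

29.2°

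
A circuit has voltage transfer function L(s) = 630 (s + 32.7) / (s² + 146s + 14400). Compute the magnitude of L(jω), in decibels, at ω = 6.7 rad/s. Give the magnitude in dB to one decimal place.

|j6.7 + 32.7| = √(6.7² + 32.7²) = 33.38
|(j6.7)² + 146(j6.7) + 14400| = |14355 + j978.2| = 1.439e+04
|L(j6.7)| = 630 × 33.38 / 1.439e+04 = 1.4615
20 log₁₀(1.4615) = 3.30 dB

3.3 dB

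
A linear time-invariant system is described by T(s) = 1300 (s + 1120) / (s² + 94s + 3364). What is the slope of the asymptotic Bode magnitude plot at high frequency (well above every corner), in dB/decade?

With 1 zero and 2 poles, the high-frequency asymptotic slope is 20 × (1 − 2) = -20 dB/decade.

-20 dB/decade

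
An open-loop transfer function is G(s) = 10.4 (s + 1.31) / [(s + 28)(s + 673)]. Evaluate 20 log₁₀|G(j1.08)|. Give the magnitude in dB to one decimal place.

-60.6 dB

|j1.08 + 1.31| = √(1.08² + 1.31²) = 1.698
|j1.08 + 28| = √(1.08² + 28²) = 28.02
|j1.08 + 673| = √(1.08² + 673²) = 673
|G(j1.08)| = 10.4 × 1.698 / (28.02 × 673) = 0.00093631
20 log₁₀(0.00093631) = -60.57 dB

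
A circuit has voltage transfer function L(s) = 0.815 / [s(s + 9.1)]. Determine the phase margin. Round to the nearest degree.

Gain crossover: |L(jω)| = 1 at ω ≈ 0.0896 rad s⁻¹.
∠L(j0.0896) = −90° − arctan(0.0896/9.1) ≈ -90.56°
PM = 180° + (-90.56°) = 89.44°

89°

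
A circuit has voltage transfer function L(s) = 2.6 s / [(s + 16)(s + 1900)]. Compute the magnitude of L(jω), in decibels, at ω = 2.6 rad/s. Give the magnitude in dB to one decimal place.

|j2.6| = 2.6
|j2.6 + 16| = √(2.6² + 16²) = 16.21
|j2.6 + 1900| = √(2.6² + 1900²) = 1900
|L(j2.6)| = 2.6 × 2.6 / (16.21 × 1900) = 0.00021949
20 log₁₀(0.00021949) = -73.17 dB

-73.2 dB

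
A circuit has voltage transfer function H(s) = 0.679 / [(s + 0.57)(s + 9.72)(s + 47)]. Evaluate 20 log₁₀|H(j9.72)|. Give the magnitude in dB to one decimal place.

|j9.72 + 0.57| = √(9.72² + 0.57²) = 9.737
|j9.72 + 9.72| = √(9.72² + 9.72²) = 13.75
|j9.72 + 47| = √(9.72² + 47²) = 47.99
|H(j9.72)| = 0.679 / (9.737 × 13.75 × 47.99) = 0.0001057
20 log₁₀(0.0001057) = -79.52 dB

-79.5 dB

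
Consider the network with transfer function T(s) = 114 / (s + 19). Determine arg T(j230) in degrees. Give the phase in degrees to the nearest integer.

∠(j230 + 19) = arctan(230/19) = 85.28°
∠T(j230) = −85.28° = -85.28°

-85°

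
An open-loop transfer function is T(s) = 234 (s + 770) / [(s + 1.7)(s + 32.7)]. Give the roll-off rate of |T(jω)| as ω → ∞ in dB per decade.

With 1 zero and 2 poles, the high-frequency asymptotic slope is 20 × (1 − 2) = -20 dB/decade.

-20 dB/decade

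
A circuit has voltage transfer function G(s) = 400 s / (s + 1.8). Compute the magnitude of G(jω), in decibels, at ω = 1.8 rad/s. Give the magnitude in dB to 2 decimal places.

|j1.8| = 1.8
|j1.8 + 1.8| = √(1.8² + 1.8²) = 2.546
|G(j1.8)| = 400 × 1.8 / 2.546 = 282.84
20 log₁₀(282.84) = 49.031 dB

49.03 dB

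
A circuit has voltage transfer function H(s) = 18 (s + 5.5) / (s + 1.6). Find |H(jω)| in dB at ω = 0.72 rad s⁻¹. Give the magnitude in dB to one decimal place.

|j0.72 + 5.5| = √(0.72² + 5.5²) = 5.547
|j0.72 + 1.6| = √(0.72² + 1.6²) = 1.755
|H(j0.72)| = 18 × 5.547 / 1.755 = 56.907
20 log₁₀(56.907) = 35.10 dB

35.1 dB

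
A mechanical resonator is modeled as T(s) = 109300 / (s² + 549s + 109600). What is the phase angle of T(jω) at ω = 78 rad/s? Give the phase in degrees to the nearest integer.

∠[(j78)² + 549(j78) + 109600] = ∠[1.0352e+05 + j42822] = 22.47°
∠T(j78) = −22.47° = -22.47°

-22°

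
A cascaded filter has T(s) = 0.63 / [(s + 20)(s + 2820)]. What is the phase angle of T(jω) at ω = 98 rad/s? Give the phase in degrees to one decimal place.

-80.5°

∠(j98 + 20) = arctan(98/20) = 78.47°
∠(j98 + 2820) = arctan(98/2820) = 1.99°
∠T(j98) = − (78.47° + 1.99°) = -80.46°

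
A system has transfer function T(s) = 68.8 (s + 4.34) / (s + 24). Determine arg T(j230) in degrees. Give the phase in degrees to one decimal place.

∠(j230 + 4.34) = arctan(230/4.34) = 88.92°
∠(j230 + 24) = arctan(230/24) = 84.04°
∠T(j230) = 88.92° − 84.04° = 4.88°

4.9°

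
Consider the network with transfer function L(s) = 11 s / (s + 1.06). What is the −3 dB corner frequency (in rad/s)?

For a single-pole high-pass, the −3 dB point is at the pole: ω = 1.06 rad/s.

1.06 rad/s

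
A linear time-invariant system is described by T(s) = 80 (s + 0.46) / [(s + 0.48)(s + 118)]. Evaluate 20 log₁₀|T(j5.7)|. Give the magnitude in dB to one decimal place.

|j5.7 + 0.46| = √(5.7² + 0.46²) = 5.719
|j5.7 + 0.48| = √(5.7² + 0.48²) = 5.72
|j5.7 + 118| = √(5.7² + 118²) = 118.1
|T(j5.7)| = 80 × 5.719 / (5.72 × 118.1) = 0.67698
20 log₁₀(0.67698) = -3.39 dB

-3.4 dB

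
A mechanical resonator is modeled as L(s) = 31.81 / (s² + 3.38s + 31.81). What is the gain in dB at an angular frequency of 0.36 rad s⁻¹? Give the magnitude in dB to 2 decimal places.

|(j0.36)² + 3.38(j0.36) + 31.81| = |31.68 + j1.2168| = 31.7
|L(j0.36)| = 31.81 / 31.7 = 1.0034
20 log₁₀(1.0034) = 0.029 dB

0.03 dB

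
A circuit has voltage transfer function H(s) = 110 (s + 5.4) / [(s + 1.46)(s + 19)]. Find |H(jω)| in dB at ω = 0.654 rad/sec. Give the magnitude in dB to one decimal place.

25.9 dB

|j0.654 + 5.4| = √(0.654² + 5.4²) = 5.439
|j0.654 + 1.46| = √(0.654² + 1.46²) = 1.6
|j0.654 + 19| = √(0.654² + 19²) = 19.01
|H(j0.654)| = 110 × 5.439 / (1.6 × 19.01) = 19.673
20 log₁₀(19.673) = 25.88 dB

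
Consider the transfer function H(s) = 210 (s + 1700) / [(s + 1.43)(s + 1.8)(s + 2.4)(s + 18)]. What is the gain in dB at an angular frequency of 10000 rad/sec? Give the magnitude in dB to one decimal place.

|j10000 + 1700| = √(10000² + 1700²) = 1.014e+04
|j10000 + 1.43| = √(10000² + 1.43²) = 1e+04
|j10000 + 1.8| = √(10000² + 1.8²) = 1e+04
|j10000 + 2.4| = √(10000² + 2.4²) = 1e+04
|j10000 + 18| = √(10000² + 18²) = 1e+04
|H(j10000)| = 210 × 1.014e+04 / (1e+04 × 1e+04 × 1e+04 × 1e+04) = 2.1301e-10
20 log₁₀(2.1301e-10) = -193.43 dB

-193.4 dB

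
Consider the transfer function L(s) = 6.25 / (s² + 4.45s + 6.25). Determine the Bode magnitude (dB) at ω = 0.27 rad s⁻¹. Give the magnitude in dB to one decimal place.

-0.1 dB

|(j0.27)² + 4.45(j0.27) + 6.25| = |6.1771 + j1.2015| = 6.293
|L(j0.27)| = 6.25 / 6.293 = 0.99319
20 log₁₀(0.99319) = -0.06 dB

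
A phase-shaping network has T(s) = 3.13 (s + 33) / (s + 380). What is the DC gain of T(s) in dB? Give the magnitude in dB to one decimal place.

T(0) = 3.13 × 33 / 380 = 0.27182
20 log₁₀(0.27182) = -11.31 dB

-11.3 dB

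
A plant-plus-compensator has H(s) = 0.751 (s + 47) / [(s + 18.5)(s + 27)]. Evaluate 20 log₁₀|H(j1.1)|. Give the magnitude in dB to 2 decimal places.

|j1.1 + 47| = √(1.1² + 47²) = 47.01
|j1.1 + 18.5| = √(1.1² + 18.5²) = 18.53
|j1.1 + 27| = √(1.1² + 27²) = 27.02
|H(j1.1)| = 0.751 × 47.01 / (18.53 × 27.02) = 0.070501
20 log₁₀(0.070501) = -23.036 dB

-23.04 dB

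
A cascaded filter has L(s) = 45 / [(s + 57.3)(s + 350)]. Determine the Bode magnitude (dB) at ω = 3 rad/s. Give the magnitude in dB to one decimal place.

|j3 + 57.3| = √(3² + 57.3²) = 57.38
|j3 + 350| = √(3² + 350²) = 350
|L(j3)| = 45 / (57.38 × 350) = 0.0022407
20 log₁₀(0.0022407) = -52.99 dB

-53.0 dB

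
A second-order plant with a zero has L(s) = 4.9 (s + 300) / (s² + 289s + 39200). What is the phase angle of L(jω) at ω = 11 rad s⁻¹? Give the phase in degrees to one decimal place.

∠(j11 + 300) = arctan(11/300) = 2.10°
∠[(j11)² + 289(j11) + 39200] = ∠[39079 + j3179] = 4.65°
∠L(j11) = 2.10° − 4.65° = -2.55°

-2.6 deg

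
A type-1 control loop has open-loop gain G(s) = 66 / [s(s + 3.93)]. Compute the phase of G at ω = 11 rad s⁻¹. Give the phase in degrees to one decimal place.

∠(j11 + 3.93) = arctan(11/3.93) = 70.34°
∠(j11) = 90.00°
∠G(j11) = − (70.34° + 90.00°) = -160.34°

-160.3°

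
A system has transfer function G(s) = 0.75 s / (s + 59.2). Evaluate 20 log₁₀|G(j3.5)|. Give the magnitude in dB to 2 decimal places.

-27.08 dB

|j3.5| = 3.5
|j3.5 + 59.2| = √(3.5² + 59.2²) = 59.3
|G(j3.5)| = 0.75 × 3.5 / 59.3 = 0.044264
20 log₁₀(0.044264) = -27.079 dB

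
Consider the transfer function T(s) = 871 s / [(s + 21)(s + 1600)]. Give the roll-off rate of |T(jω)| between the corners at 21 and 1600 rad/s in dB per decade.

0 dB/decade

In this band the factors already past their corner are: 1 differentiator zero, pole at 21; net slope = 0 dB/decade.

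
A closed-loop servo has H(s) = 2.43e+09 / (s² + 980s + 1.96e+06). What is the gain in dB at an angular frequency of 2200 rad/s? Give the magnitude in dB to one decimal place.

56.6 dB

|(j2200)² + 980(j2200) + 1.96e+06| = |-2.88e+06 + j2.156e+06| = 3.598e+06
|H(j2200)| = 2.43e+09 / 3.598e+06 = 675.45
20 log₁₀(675.45) = 56.59 dB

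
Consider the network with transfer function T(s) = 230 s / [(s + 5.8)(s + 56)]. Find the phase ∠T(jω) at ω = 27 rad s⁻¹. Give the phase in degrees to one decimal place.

-13.6°

∠(j27) = 90.00°
∠(j27 + 5.8) = arctan(27/5.8) = 77.88°
∠(j27 + 56) = arctan(27/56) = 25.74°
∠T(j27) = 90.00° − (77.88° + 25.74°) = -13.62°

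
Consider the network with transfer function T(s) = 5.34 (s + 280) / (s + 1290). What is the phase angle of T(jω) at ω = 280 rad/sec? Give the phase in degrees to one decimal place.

32.8°

∠(j280 + 280) = arctan(280/280) = 45.00°
∠(j280 + 1290) = arctan(280/1290) = 12.25°
∠T(j280) = 45.00° − 12.25° = 32.75°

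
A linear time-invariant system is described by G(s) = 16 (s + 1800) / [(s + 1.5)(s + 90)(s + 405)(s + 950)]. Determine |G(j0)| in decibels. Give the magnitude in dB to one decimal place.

G(0) = 16 × 1800 / (1.5 × 90 × 405 × 950) = 0.00055447
20 log₁₀(0.00055447) = -65.12 dB

-65.1 dB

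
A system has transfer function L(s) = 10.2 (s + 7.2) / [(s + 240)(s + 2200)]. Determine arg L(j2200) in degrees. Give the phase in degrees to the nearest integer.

-39 deg

∠(j2200 + 7.2) = arctan(2200/7.2) = 89.81°
∠(j2200 + 240) = arctan(2200/240) = 83.77°
∠(j2200 + 2200) = arctan(2200/2200) = 45.00°
∠L(j2200) = 89.81° − (83.77° + 45.00°) = -38.96°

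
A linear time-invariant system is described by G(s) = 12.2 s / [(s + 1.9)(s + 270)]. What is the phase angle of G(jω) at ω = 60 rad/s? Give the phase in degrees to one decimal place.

-10.7°

∠(j60) = 90.00°
∠(j60 + 1.9) = arctan(60/1.9) = 88.19°
∠(j60 + 270) = arctan(60/270) = 12.53°
∠G(j60) = 90.00° − (88.19° + 12.53°) = -10.72°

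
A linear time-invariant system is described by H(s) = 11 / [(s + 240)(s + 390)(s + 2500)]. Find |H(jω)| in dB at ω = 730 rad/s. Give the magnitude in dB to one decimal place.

|j730 + 240| = √(730² + 240²) = 768.4
|j730 + 390| = √(730² + 390²) = 827.6
|j730 + 2500| = √(730² + 2500²) = 2604
|H(j730)| = 11 / (768.4 × 827.6 × 2604) = 6.6409e-09
20 log₁₀(6.6409e-09) = -163.56 dB

-163.6 dB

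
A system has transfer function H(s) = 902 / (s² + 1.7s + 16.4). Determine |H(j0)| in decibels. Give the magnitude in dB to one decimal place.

H(0) = 902 / 16.4 = 55
20 log₁₀(55) = 34.81 dB

34.8 dB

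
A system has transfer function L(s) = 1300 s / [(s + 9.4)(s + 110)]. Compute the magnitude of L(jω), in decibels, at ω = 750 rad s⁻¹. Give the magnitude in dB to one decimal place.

|j750| = 750
|j750 + 9.4| = √(750² + 9.4²) = 750.1
|j750 + 110| = √(750² + 110²) = 758
|L(j750)| = 1300 × 750 / (750.1 × 758) = 1.7149
20 log₁₀(1.7149) = 4.68 dB

4.7 dB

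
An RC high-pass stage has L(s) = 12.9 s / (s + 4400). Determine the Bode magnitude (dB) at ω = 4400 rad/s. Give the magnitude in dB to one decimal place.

19.2 dB

|j4400| = 4400
|j4400 + 4400| = √(4400² + 4400²) = 6223
|L(j4400)| = 12.9 × 4400 / 6223 = 9.1217
20 log₁₀(9.1217) = 19.20 dB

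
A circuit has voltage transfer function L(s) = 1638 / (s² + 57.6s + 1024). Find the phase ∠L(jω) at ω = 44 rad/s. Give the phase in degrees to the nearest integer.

∠[(j44)² + 57.6(j44) + 1024] = ∠[-912 + j2534.4] = 109.79°
∠L(j44) = −109.79° = -109.79°

-110°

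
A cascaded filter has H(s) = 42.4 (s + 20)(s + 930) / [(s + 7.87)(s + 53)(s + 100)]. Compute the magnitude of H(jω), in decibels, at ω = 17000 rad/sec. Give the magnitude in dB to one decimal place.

-52.0 dB

|j17000 + 20| = √(17000² + 20²) = 1.7e+04
|j17000 + 930| = √(17000² + 930²) = 1.703e+04
|j17000 + 7.87| = √(17000² + 7.87²) = 1.7e+04
|j17000 + 53| = √(17000² + 53²) = 1.7e+04
|j17000 + 100| = √(17000² + 100²) = 1.7e+04
|H(j17000)| = 42.4 × 1.7e+04 × 1.703e+04 / (1.7e+04 × 1.7e+04 × 1.7e+04) = 0.0024978
20 log₁₀(0.0024978) = -52.05 dB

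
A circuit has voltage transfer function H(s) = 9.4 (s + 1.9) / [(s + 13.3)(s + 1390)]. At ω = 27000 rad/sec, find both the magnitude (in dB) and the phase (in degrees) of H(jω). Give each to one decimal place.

|H| = -69.2 dB, ∠H = -87.0°

|j27000 + 1.9| = √(27000² + 1.9²) = 2.7e+04
|j27000 + 13.3| = √(27000² + 13.3²) = 2.7e+04
|j27000 + 1390| = √(27000² + 1390²) = 2.704e+04
|H(j27000)| = 9.4 × 2.7e+04 / (2.7e+04 × 2.704e+04) = 0.00034769
20 log₁₀(0.00034769) = -69.18 dB
∠(j27000 + 1.9) = arctan(27000/1.9) = 90.00°
∠(j27000 + 13.3) = arctan(27000/13.3) = 89.97°
∠(j27000 + 1390) = arctan(27000/1390) = 87.05°
∠H(j27000) = 90.00° − (89.97° + 87.05°) = -87.03°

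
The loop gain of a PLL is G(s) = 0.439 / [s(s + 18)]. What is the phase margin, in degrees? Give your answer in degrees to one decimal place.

Gain crossover: |G(jω)| = 1 at ω ≈ 0.0244 rad/s.
∠G(j0.0244) = −90° − arctan(0.0244/18) ≈ -90.08°
PM = 180° + (-90.08°) = 89.92°

89.9 deg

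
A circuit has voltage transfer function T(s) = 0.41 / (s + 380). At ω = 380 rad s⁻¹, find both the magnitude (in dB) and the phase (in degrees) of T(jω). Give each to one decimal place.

|T| = -62.4 dB, ∠T = -45.0°

|j380 + 380| = √(380² + 380²) = 537.4
|T(j380)| = 0.41 / 537.4 = 0.00076293
20 log₁₀(0.00076293) = -62.35 dB
∠(j380 + 380) = arctan(380/380) = 45.00°
∠T(j380) = −45.00° = -45.00°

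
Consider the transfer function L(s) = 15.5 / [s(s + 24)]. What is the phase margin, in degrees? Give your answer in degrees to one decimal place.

Gain crossover: |L(jω)| = 1 at ω ≈ 0.646 rad/sec.
∠L(j0.646) = −90° − arctan(0.646/24) ≈ -91.54°
PM = 180° + (-91.54°) = 88.46°

88.5°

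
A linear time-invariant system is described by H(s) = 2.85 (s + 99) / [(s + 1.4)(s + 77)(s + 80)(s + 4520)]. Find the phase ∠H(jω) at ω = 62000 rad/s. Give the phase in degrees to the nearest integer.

∠(j62000 + 99) = arctan(62000/99) = 89.91°
∠(j62000 + 1.4) = arctan(62000/1.4) = 90.00°
∠(j62000 + 77) = arctan(62000/77) = 89.93°
∠(j62000 + 80) = arctan(62000/80) = 89.93°
∠(j62000 + 4520) = arctan(62000/4520) = 85.83°
∠H(j62000) = 89.91° − (90.00° + 89.93° + 89.93° + 85.83°) = -265.78°

-266°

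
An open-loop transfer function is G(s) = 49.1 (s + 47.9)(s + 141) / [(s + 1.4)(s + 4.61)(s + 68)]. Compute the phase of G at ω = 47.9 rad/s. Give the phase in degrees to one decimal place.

-144.2°

∠(j47.9 + 47.9) = arctan(47.9/47.9) = 45.00°
∠(j47.9 + 141) = arctan(47.9/141) = 18.76°
∠(j47.9 + 1.4) = arctan(47.9/1.4) = 88.33°
∠(j47.9 + 4.61) = arctan(47.9/4.61) = 84.50°
∠(j47.9 + 68) = arctan(47.9/68) = 35.16°
∠G(j47.9) = 45.00° + 18.76° − (88.33° + 84.50° + 35.16°) = -144.23°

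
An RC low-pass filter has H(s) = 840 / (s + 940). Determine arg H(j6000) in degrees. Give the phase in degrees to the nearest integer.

-81°

∠(j6000 + 940) = arctan(6000/940) = 81.10°
∠H(j6000) = −81.10° = -81.10°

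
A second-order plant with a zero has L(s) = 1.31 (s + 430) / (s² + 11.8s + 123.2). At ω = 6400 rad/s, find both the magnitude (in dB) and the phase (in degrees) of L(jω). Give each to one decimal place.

|L| = -73.8 dB, ∠L = -93.7 deg

|j6400 + 430| = √(6400² + 430²) = 6414
|(j6400)² + 11.8(j6400) + 123.2| = |-4.096e+07 + j75520| = 4.096e+07
|L(j6400)| = 1.31 × 6414 / 4.096e+07 = 0.00020515
20 log₁₀(0.00020515) = -73.76 dB
∠(j6400 + 430) = arctan(6400/430) = 86.16°
∠[(j6400)² + 11.8(j6400) + 123.2] = ∠[-4.096e+07 + j75520] = 179.89°
∠L(j6400) = 86.16° − 179.89° = -93.74°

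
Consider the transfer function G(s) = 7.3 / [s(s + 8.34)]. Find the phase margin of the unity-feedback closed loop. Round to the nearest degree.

84°

Gain crossover: |G(jω)| = 1 at ω ≈ 0.871 rad/sec.
∠G(j0.871) = −90° − arctan(0.871/8.34) ≈ -95.96°
PM = 180° + (-95.96°) = 84.04°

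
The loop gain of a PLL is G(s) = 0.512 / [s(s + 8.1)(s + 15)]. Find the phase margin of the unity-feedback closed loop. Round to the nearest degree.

Gain crossover: |G(jω)| = 1 at ω ≈ 0.00421 rad s⁻¹.
∠G(j0.00421) = −90° − arctan(0.00421/8.1) − arctan(0.00421/15) ≈ -90.05°
PM = 180° + (-90.05°) = 89.95°

90°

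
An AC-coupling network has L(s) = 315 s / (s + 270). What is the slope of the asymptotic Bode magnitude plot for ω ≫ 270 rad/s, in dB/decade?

With 1 zero and 1 pole, the high-frequency asymptotic slope is 20 × (1 − 1) = 0 dB/decade.

0 dB/decade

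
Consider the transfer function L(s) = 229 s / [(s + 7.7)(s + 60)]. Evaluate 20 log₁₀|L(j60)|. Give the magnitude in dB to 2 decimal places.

|j60| = 60
|j60 + 7.7| = √(60² + 7.7²) = 60.49
|j60 + 60| = √(60² + 60²) = 84.85
|L(j60)| = 229 × 60 / (60.49 × 84.85) = 2.6768
20 log₁₀(2.6768) = 8.552 dB

8.55 dB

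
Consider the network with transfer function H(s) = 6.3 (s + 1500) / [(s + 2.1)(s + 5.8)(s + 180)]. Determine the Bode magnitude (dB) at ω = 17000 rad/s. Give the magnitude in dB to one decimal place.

-153.2 dB

|j17000 + 1500| = √(17000² + 1500²) = 1.707e+04
|j17000 + 2.1| = √(17000² + 2.1²) = 1.7e+04
|j17000 + 5.8| = √(17000² + 5.8²) = 1.7e+04
|j17000 + 180| = √(17000² + 180²) = 1.7e+04
|H(j17000)| = 6.3 × 1.707e+04 / (1.7e+04 × 1.7e+04 × 1.7e+04) = 2.1883e-08
20 log₁₀(2.1883e-08) = -153.20 dB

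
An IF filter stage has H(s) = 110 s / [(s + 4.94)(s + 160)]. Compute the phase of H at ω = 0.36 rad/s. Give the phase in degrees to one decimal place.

85.7 deg

∠(j0.36) = 90.00°
∠(j0.36 + 4.94) = arctan(0.36/4.94) = 4.17°
∠(j0.36 + 160) = arctan(0.36/160) = 0.13°
∠H(j0.36) = 90.00° − (4.17° + 0.13°) = 85.70°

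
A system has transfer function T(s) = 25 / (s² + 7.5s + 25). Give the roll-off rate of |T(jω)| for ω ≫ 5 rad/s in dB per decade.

-40 dB/decade

With 0 zeros and 2 poles, the high-frequency asymptotic slope is 20 × (0 − 2) = -40 dB/decade.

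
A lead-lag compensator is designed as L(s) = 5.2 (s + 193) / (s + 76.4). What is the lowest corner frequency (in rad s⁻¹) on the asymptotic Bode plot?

Break frequencies occur at each pole and zero magnitude: 76.4 rad s⁻¹, 193 rad s⁻¹.
The lowest is 76.4 rad s⁻¹.

76.4 rad s⁻¹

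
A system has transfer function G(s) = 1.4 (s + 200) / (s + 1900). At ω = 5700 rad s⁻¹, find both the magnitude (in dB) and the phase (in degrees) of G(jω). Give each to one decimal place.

|j5700 + 200| = √(5700² + 200²) = 5704
|j5700 + 1900| = √(5700² + 1900²) = 6008
|G(j5700)| = 1.4 × 5704 / 6008 = 1.329
20 log₁₀(1.329) = 2.47 dB
∠(j5700 + 200) = arctan(5700/200) = 87.99°
∠(j5700 + 1900) = arctan(5700/1900) = 71.57°
∠G(j5700) = 87.99° − 71.57° = 16.43°

|G| = 2.5 dB, ∠G = 16.4°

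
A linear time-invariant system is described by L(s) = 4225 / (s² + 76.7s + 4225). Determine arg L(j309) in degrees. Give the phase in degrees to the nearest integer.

∠[(j309)² + 76.7(j309) + 4225] = ∠[-91256 + j23700] = 165.44°
∠L(j309) = −165.44° = -165.44°

-165°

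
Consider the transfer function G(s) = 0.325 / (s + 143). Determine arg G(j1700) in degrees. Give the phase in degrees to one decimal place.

-85.2°

∠(j1700 + 143) = arctan(1700/143) = 85.19°
∠G(j1700) = −85.19° = -85.19°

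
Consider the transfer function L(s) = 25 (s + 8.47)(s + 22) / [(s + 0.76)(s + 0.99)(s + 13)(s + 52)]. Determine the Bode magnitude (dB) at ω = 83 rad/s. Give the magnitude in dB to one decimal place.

|j83 + 8.47| = √(83² + 8.47²) = 83.43
|j83 + 22| = √(83² + 22²) = 85.87
|j83 + 0.76| = √(83² + 0.76²) = 83
|j83 + 0.99| = √(83² + 0.99²) = 83.01
|j83 + 13| = √(83² + 13²) = 84.01
|j83 + 52| = √(83² + 52²) = 97.94
|L(j83)| = 25 × 83.43 × 85.87 / (83 × 83.01 × 84.01 × 97.94) = 0.0031591
20 log₁₀(0.0031591) = -50.01 dB

-50.0 dB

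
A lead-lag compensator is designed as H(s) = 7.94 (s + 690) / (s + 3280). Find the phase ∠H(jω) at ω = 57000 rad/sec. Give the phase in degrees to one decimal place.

2.6°

∠(j57000 + 690) = arctan(57000/690) = 89.31°
∠(j57000 + 3280) = arctan(57000/3280) = 86.71°
∠H(j57000) = 89.31° − 86.71° = 2.60°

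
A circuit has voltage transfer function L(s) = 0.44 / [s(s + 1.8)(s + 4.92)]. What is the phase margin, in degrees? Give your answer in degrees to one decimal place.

Gain crossover: |L(jω)| = 1 at ω ≈ 0.0497 rad/sec.
∠L(j0.0497) = −90° − arctan(0.0497/1.8) − arctan(0.0497/4.92) ≈ -92.16°
PM = 180° + (-92.16°) = 87.84°

87.8°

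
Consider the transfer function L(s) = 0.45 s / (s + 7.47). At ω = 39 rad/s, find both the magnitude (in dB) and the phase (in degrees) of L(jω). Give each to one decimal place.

|j39| = 39
|j39 + 7.47| = √(39² + 7.47²) = 39.71
|L(j39)| = 0.45 × 39 / 39.71 = 0.44197
20 log₁₀(0.44197) = -7.09 dB
∠(j39) = 90.00°
∠(j39 + 7.47) = arctan(39/7.47) = 79.16°
∠L(j39) = 90.00° − 79.16° = 10.84°

|L| = -7.1 dB, ∠L = 10.8°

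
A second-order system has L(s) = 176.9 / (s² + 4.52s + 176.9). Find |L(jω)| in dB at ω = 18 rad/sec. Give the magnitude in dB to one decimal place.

|(j18)² + 4.52(j18) + 176.9| = |-147.1 + j81.36| = 168.1
|L(j18)| = 176.9 / 168.1 = 1.0523
20 log₁₀(1.0523) = 0.44 dB

0.4 dB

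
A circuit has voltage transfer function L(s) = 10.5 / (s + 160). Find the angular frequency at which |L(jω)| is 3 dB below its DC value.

160 rad s⁻¹

For a single-pole low-pass, the −3 dB point is at the pole: ω = 160 rad s⁻¹.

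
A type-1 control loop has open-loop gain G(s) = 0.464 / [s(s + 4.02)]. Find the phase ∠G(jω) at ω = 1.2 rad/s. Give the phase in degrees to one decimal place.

-106.6°

∠(j1.2 + 4.02) = arctan(1.2/4.02) = 16.62°
∠(j1.2) = 90.00°
∠G(j1.2) = − (16.62° + 90.00°) = -106.62°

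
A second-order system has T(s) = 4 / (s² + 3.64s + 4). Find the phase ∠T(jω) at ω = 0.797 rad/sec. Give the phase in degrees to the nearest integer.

∠[(j0.797)² + 3.64(j0.797) + 4] = ∠[3.3648 + j2.9011] = 40.77°
∠T(j0.797) = −40.77° = -40.77°

-41°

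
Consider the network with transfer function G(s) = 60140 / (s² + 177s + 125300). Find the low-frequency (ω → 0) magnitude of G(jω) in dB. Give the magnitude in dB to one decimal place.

G(0) = 60140 / 125300 = 0.47997
20 log₁₀(0.47997) = -6.38 dB

-6.4 dB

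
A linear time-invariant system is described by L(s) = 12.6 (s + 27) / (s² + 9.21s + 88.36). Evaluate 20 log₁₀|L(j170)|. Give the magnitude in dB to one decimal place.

|j170 + 27| = √(170² + 27²) = 172.1
|(j170)² + 9.21(j170) + 88.36| = |-28812 + j1565.7| = 2.885e+04
|L(j170)| = 12.6 × 172.1 / 2.885e+04 = 0.075166
20 log₁₀(0.075166) = -22.48 dB

-22.5 dB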